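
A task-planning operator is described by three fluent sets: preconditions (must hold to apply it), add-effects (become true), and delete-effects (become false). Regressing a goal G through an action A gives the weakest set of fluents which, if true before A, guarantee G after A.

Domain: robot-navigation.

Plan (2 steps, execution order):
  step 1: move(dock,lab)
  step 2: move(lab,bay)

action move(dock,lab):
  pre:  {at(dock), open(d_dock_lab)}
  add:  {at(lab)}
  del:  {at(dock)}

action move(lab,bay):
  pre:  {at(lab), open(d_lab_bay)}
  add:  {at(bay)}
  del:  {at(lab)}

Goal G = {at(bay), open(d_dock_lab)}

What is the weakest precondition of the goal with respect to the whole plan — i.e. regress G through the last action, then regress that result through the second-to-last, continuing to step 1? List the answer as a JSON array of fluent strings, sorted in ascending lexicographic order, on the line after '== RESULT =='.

Work backward from the goal:
  through step 2 (move(lab,bay)): drop {at(bay)}, keep {open(d_dock_lab)}, require {at(lab), open(d_lab_bay)}
    → {at(lab), open(d_dock_lab), open(d_lab_bay)}
  through step 1 (move(dock,lab)): drop {at(lab)}, keep {open(d_dock_lab), open(d_lab_bay)}, require {at(dock), open(d_dock_lab)}
    → {at(dock), open(d_dock_lab), open(d_lab_bay)}

== RESULT ==
["at(dock)", "open(d_dock_lab)", "open(d_lab_bay)"]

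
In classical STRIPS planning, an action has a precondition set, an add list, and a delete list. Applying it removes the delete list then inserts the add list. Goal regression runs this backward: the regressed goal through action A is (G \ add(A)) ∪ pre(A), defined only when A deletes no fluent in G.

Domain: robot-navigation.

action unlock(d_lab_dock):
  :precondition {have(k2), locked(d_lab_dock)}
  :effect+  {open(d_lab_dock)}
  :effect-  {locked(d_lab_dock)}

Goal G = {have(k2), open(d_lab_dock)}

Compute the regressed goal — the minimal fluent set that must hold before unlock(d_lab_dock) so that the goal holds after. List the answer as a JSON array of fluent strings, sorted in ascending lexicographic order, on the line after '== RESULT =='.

Compute (G \ add) ∪ pre:
  G ∩ del = {}  (empty — regression defined)
  G \ add = {have(k2), open(d_lab_dock)} \ {open(d_lab_dock)} = {have(k2)}
  ∪ pre   = {have(k2)} ∪ {have(k2), locked(d_lab_dock)}
          = {have(k2), locked(d_lab_dock)}

== RESULT ==
["have(k2)", "locked(d_lab_dock)"]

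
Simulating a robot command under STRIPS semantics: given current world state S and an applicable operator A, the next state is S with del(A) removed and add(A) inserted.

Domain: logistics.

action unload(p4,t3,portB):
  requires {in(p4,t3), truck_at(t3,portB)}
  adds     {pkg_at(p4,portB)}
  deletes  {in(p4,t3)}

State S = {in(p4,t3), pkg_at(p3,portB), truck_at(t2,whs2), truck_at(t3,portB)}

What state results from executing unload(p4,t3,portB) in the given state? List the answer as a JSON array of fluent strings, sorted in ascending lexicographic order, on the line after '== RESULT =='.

Compute (S \ del) ∪ add:
  pre ⊆ S: {in(p4,t3), truck_at(t3,portB)} ⊆ S  — applicable
  S \ del = {pkg_at(p3,portB), truck_at(t2,whs2), truck_at(t3,portB)}
  ∪ add   = {pkg_at(p3,portB), pkg_at(p4,portB), truck_at(t2,whs2), truck_at(t3,portB)}

== RESULT ==
["pkg_at(p3,portB)", "pkg_at(p4,portB)", "truck_at(t2,whs2)", "truck_at(t3,portB)"]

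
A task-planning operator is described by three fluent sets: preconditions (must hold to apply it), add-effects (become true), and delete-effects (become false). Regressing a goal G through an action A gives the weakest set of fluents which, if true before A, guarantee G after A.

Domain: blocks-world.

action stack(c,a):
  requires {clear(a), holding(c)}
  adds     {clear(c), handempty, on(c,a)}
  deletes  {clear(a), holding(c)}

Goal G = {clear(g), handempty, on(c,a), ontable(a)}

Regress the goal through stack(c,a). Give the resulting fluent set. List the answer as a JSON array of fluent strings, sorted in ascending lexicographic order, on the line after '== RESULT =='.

Regress:
  G ∩ del = {}  (empty — regression defined)
  G \ add = {clear(g), handempty, on(c,a), ontable(a)} \ {clear(c), handempty, on(c,a)} = {clear(g), ontable(a)}
  ∪ pre   = {clear(g), ontable(a)} ∪ {clear(a), holding(c)}
          = {clear(a), clear(g), holding(c), ontable(a)}

== RESULT ==
["clear(a)", "clear(g)", "holding(c)", "ontable(a)"]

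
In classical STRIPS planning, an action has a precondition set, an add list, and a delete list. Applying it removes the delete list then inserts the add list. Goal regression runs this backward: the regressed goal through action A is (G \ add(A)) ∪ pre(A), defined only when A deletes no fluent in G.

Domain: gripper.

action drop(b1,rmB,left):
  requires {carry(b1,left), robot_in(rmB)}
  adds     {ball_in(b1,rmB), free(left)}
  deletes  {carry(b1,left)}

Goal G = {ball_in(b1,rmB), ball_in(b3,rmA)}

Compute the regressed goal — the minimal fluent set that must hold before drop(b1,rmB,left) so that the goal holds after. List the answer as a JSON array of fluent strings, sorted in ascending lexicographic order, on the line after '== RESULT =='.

Regress:
  G ∩ del = {}  (empty — regression defined)
  G \ add = {ball_in(b1,rmB), ball_in(b3,rmA)} \ {ball_in(b1,rmB), free(left)} = {ball_in(b3,rmA)}
  ∪ pre   = {ball_in(b3,rmA)} ∪ {carry(b1,left), robot_in(rmB)}
          = {ball_in(b3,rmA), carry(b1,left), robot_in(rmB)}

== RESULT ==
["ball_in(b3,rmA)", "carry(b1,left)", "robot_in(rmB)"]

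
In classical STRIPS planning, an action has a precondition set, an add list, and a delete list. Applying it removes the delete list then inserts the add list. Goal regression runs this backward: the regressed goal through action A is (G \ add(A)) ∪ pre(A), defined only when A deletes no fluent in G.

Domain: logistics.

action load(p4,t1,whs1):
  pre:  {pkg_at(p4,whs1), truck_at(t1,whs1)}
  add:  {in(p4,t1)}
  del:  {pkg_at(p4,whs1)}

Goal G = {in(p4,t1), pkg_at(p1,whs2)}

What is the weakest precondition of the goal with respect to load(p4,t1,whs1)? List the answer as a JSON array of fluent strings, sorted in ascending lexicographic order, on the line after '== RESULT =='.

Regress:
  G ∩ del = {}  (empty — regression defined)
  G \ add = {in(p4,t1), pkg_at(p1,whs2)} \ {in(p4,t1)} = {pkg_at(p1,whs2)}
  ∪ pre   = {pkg_at(p1,whs2)} ∪ {pkg_at(p4,whs1), truck_at(t1,whs1)}
          = {pkg_at(p1,whs2), pkg_at(p4,whs1), truck_at(t1,whs1)}

== RESULT ==
["pkg_at(p1,whs2)", "pkg_at(p4,whs1)", "truck_at(t1,whs1)"]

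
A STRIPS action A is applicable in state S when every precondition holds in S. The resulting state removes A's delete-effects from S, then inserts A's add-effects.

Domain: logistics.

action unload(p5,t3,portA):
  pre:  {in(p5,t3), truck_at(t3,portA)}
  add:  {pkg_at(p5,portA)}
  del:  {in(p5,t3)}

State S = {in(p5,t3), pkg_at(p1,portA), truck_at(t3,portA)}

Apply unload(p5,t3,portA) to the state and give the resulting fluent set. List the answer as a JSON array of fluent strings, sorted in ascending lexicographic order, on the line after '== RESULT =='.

Progress:
  pre ⊆ S: {in(p5,t3), truck_at(t3,portA)} ⊆ S  — applicable
  S \ del = {pkg_at(p1,portA), truck_at(t3,portA)}
  ∪ add   = {pkg_at(p1,portA), pkg_at(p5,portA), truck_at(t3,portA)}

== RESULT ==
["pkg_at(p1,portA)", "pkg_at(p5,portA)", "truck_at(t3,portA)"]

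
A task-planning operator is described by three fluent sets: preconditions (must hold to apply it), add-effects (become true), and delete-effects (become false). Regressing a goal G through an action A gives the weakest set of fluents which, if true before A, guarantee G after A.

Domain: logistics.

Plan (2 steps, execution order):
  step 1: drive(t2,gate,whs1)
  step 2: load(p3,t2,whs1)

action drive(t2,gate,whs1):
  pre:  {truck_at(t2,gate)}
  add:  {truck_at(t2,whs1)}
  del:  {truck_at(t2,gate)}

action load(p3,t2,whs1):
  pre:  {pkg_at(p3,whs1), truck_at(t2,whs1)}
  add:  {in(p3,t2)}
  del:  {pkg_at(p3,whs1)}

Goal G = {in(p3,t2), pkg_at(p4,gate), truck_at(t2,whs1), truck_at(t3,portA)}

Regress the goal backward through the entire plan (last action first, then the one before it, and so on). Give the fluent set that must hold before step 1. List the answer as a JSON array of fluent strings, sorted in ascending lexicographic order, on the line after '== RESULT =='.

Regress step by step:
  through step 2 (load(p3,t2,whs1)): drop {in(p3,t2)}, keep {pkg_at(p4,gate), truck_at(t2,whs1), truck_at(t3,portA)}, require {pkg_at(p3,whs1), truck_at(t2,whs1)}
    → {pkg_at(p3,whs1), pkg_at(p4,gate), truck_at(t2,whs1), truck_at(t3,portA)}
  through step 1 (drive(t2,gate,whs1)): drop {truck_at(t2,whs1)}, keep {pkg_at(p3,whs1), pkg_at(p4,gate), truck_at(t3,portA)}, require {truck_at(t2,gate)}
    → {pkg_at(p3,whs1), pkg_at(p4,gate), truck_at(t2,gate), truck_at(t3,portA)}

== RESULT ==
["pkg_at(p3,whs1)", "pkg_at(p4,gate)", "truck_at(t2,gate)", "truck_at(t3,portA)"]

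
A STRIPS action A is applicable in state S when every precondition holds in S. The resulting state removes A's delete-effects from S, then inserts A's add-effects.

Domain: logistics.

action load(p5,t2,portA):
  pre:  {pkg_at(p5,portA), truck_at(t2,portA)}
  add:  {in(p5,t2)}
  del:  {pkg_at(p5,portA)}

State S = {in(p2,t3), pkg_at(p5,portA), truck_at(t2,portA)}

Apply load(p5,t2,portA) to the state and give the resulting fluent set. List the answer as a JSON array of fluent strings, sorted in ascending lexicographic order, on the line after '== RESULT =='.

Progress:
  pre ⊆ S: {pkg_at(p5,portA), truck_at(t2,portA)} ⊆ S  — applicable
  S \ del = {in(p2,t3), truck_at(t2,portA)}
  ∪ add   = {in(p2,t3), in(p5,t2), truck_at(t2,portA)}

== RESULT ==
["in(p2,t3)", "in(p5,t2)", "truck_at(t2,portA)"]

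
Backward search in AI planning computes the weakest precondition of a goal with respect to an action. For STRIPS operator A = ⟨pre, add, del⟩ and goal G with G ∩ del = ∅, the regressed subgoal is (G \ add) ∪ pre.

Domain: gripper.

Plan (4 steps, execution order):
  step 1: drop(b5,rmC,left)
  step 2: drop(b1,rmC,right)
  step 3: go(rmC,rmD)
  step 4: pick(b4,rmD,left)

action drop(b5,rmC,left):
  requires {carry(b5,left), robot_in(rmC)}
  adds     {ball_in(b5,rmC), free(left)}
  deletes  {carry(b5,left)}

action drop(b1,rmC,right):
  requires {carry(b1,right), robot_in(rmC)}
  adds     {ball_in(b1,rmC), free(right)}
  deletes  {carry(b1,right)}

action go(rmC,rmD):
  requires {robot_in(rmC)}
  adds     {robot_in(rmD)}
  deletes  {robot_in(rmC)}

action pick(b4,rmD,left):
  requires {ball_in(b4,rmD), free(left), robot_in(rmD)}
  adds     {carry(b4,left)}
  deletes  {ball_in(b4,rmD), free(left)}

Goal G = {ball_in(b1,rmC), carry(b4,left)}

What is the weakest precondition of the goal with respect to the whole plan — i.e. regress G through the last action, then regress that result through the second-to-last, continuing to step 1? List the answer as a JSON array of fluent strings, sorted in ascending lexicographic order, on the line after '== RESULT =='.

Regress step by step:
  through step 4 (pick(b4,rmD,left)): drop {carry(b4,left)}, keep {ball_in(b1,rmC)}, require {ball_in(b4,rmD), free(left), robot_in(rmD)}
    → {ball_in(b1,rmC), ball_in(b4,rmD), free(left), robot_in(rmD)}
  through step 3 (go(rmC,rmD)): drop {robot_in(rmD)}, keep {ball_in(b1,rmC), ball_in(b4,rmD), free(left)}, require {robot_in(rmC)}
    → {ball_in(b1,rmC), ball_in(b4,rmD), free(left), robot_in(rmC)}
  through step 2 (drop(b1,rmC,right)): drop {ball_in(b1,rmC)}, keep {ball_in(b4,rmD), free(left), robot_in(rmC)}, require {carry(b1,right), robot_in(rmC)}
    → {ball_in(b4,rmD), carry(b1,right), free(left), robot_in(rmC)}
  through step 1 (drop(b5,rmC,left)): drop {free(left)}, keep {ball_in(b4,rmD), carry(b1,right), robot_in(rmC)}, require {carry(b5,left), robot_in(rmC)}
    → {ball_in(b4,rmD), carry(b1,right), carry(b5,left), robot_in(rmC)}

== RESULT ==
["ball_in(b4,rmD)", "carry(b1,right)", "carry(b5,left)", "robot_in(rmC)"]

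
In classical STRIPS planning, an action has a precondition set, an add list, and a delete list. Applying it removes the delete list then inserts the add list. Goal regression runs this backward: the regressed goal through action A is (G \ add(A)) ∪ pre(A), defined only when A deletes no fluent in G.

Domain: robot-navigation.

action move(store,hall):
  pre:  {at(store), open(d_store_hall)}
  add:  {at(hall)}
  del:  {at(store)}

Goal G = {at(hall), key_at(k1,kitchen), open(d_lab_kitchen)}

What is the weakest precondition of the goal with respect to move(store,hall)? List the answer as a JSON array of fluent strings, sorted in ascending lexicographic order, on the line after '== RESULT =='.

Regress:
  G ∩ del = {}  (empty — regression defined)
  G \ add = {at(hall), key_at(k1,kitchen), open(d_lab_kitchen)} \ {at(hall)} = {key_at(k1,kitchen), open(d_lab_kitchen)}
  ∪ pre   = {key_at(k1,kitchen), open(d_lab_kitchen)} ∪ {at(store), open(d_store_hall)}
          = {at(store), key_at(k1,kitchen), open(d_lab_kitchen), open(d_store_hall)}

== RESULT ==
["at(store)", "key_at(k1,kitchen)", "open(d_lab_kitchen)", "open(d_store_hall)"]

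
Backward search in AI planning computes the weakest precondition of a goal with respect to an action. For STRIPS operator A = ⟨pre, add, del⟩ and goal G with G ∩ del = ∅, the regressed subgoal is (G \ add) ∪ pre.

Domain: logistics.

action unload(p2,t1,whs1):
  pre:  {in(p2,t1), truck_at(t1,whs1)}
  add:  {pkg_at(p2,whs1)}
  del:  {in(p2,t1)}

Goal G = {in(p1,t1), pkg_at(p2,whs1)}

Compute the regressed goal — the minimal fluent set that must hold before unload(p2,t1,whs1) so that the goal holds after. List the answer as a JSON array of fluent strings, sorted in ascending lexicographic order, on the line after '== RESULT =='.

Compute (G \ add) ∪ pre:
  G ∩ del = {}  (empty — regression defined)
  G \ add = {in(p1,t1), pkg_at(p2,whs1)} \ {pkg_at(p2,whs1)} = {in(p1,t1)}
  ∪ pre   = {in(p1,t1)} ∪ {in(p2,t1), truck_at(t1,whs1)}
          = {in(p1,t1), in(p2,t1), truck_at(t1,whs1)}

== RESULT ==
["in(p1,t1)", "in(p2,t1)", "truck_at(t1,whs1)"]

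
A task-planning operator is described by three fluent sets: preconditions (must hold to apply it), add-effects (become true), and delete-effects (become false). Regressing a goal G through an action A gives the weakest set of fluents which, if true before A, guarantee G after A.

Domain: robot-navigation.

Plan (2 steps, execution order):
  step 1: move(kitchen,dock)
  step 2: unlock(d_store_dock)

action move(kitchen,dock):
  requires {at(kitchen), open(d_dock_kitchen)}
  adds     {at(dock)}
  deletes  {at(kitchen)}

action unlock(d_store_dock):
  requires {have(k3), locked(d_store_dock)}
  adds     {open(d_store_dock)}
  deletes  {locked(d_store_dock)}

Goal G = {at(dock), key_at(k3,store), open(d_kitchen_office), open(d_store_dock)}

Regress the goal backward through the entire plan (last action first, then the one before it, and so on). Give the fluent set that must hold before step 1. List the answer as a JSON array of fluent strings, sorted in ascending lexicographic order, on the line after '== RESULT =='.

Regress step by step:
  through step 2 (unlock(d_store_dock)): drop {open(d_store_dock)}, keep {at(dock), key_at(k3,store), open(d_kitchen_office)}, require {have(k3), locked(d_store_dock)}
    → {at(dock), have(k3), key_at(k3,store), locked(d_store_dock), open(d_kitchen_office)}
  through step 1 (move(kitchen,dock)): drop {at(dock)}, keep {have(k3), key_at(k3,store), locked(d_store_dock), open(d_kitchen_office)}, require {at(kitchen), open(d_dock_kitchen)}
    → {at(kitchen), have(k3), key_at(k3,store), locked(d_store_dock), open(d_dock_kitchen), open(d_kitchen_office)}

== RESULT ==
["at(kitchen)", "have(k3)", "key_at(k3,store)", "locked(d_store_dock)", "open(d_dock_kitchen)", "open(d_kitchen_office)"]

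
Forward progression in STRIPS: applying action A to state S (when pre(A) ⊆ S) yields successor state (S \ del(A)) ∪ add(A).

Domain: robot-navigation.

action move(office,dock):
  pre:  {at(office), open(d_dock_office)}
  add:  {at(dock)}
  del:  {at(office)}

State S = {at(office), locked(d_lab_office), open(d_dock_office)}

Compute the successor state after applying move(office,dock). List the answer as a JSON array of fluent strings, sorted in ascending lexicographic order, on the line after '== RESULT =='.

Compute (S \ del) ∪ add:
  pre ⊆ S: {at(office), open(d_dock_office)} ⊆ S  — applicable
  S \ del = {locked(d_lab_office), open(d_dock_office)}
  ∪ add   = {at(dock), locked(d_lab_office), open(d_dock_office)}

== RESULT ==
["at(dock)", "locked(d_lab_office)", "open(d_dock_office)"]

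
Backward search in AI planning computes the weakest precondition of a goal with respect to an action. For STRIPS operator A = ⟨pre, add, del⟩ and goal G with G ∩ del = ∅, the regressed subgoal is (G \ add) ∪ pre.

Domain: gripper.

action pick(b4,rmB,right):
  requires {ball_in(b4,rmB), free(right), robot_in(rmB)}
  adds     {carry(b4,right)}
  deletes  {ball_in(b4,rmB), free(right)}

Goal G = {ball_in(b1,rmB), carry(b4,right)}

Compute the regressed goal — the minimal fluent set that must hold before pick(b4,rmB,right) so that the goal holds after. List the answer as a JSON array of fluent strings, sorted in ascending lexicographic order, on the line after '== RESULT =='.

Compute (G \ add) ∪ pre:
  G ∩ del = {}  (empty — regression defined)
  G \ add = {ball_in(b1,rmB), carry(b4,right)} \ {carry(b4,right)} = {ball_in(b1,rmB)}
  ∪ pre   = {ball_in(b1,rmB)} ∪ {ball_in(b4,rmB), free(right), robot_in(rmB)}
          = {ball_in(b1,rmB), ball_in(b4,rmB), free(right), robot_in(rmB)}

== RESULT ==
["ball_in(b1,rmB)", "ball_in(b4,rmB)", "free(right)", "robot_in(rmB)"]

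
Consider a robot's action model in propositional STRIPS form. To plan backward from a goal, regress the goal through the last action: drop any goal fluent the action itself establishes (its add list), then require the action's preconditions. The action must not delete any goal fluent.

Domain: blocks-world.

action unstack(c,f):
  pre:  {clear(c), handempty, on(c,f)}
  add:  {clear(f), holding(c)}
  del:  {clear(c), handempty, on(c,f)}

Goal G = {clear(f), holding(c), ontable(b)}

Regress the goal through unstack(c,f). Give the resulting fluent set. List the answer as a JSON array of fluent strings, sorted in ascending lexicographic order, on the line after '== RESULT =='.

Regress:
  G ∩ del = {}  (empty — regression defined)
  G \ add = {clear(f), holding(c), ontable(b)} \ {clear(f), holding(c)} = {ontable(b)}
  ∪ pre   = {ontable(b)} ∪ {clear(c), handempty, on(c,f)}
          = {clear(c), handempty, on(c,f), ontable(b)}

== RESULT ==
["clear(c)", "handempty", "on(c,f)", "ontable(b)"]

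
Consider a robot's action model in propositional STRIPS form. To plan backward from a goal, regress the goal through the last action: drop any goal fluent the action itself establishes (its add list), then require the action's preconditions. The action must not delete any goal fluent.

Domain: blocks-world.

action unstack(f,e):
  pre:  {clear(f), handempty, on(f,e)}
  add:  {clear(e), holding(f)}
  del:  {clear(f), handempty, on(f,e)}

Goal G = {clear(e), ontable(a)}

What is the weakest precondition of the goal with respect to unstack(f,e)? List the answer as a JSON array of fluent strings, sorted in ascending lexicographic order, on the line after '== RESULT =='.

Compute (G \ add) ∪ pre:
  G ∩ del = {}  (empty — regression defined)
  G \ add = {clear(e), ontable(a)} \ {clear(e), holding(f)} = {ontable(a)}
  ∪ pre   = {ontable(a)} ∪ {clear(f), handempty, on(f,e)}
          = {clear(f), handempty, on(f,e), ontable(a)}

== RESULT ==
["clear(f)", "handempty", "on(f,e)", "ontable(a)"]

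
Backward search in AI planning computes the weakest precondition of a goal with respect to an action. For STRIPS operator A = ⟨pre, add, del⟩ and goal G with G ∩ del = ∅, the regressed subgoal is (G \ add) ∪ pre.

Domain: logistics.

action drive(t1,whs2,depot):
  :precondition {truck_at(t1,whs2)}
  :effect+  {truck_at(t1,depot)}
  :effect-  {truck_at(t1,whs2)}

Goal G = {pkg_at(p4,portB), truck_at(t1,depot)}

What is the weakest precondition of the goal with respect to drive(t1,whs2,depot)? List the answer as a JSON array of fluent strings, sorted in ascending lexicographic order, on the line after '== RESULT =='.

Compute (G \ add) ∪ pre:
  G ∩ del = {}  (empty — regression defined)
  G \ add = {pkg_at(p4,portB), truck_at(t1,depot)} \ {truck_at(t1,depot)} = {pkg_at(p4,portB)}
  ∪ pre   = {pkg_at(p4,portB)} ∪ {truck_at(t1,whs2)}
          = {pkg_at(p4,portB), truck_at(t1,whs2)}

== RESULT ==
["pkg_at(p4,portB)", "truck_at(t1,whs2)"]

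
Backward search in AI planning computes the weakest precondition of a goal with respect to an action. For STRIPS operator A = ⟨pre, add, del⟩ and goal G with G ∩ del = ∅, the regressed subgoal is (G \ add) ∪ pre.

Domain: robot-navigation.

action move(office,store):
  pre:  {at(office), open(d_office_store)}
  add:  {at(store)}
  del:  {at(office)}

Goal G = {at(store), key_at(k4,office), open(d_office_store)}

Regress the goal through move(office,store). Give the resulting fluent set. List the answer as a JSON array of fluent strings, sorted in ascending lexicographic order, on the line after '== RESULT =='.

Compute (G \ add) ∪ pre:
  G ∩ del = {}  (empty — regression defined)
  G \ add = {at(store), key_at(k4,office), open(d_office_store)} \ {at(store)} = {key_at(k4,office), open(d_office_store)}
  ∪ pre   = {key_at(k4,office), open(d_office_store)} ∪ {at(office), open(d_office_store)}
          = {at(office), key_at(k4,office), open(d_office_store)}

== RESULT ==
["at(office)", "key_at(k4,office)", "open(d_office_store)"]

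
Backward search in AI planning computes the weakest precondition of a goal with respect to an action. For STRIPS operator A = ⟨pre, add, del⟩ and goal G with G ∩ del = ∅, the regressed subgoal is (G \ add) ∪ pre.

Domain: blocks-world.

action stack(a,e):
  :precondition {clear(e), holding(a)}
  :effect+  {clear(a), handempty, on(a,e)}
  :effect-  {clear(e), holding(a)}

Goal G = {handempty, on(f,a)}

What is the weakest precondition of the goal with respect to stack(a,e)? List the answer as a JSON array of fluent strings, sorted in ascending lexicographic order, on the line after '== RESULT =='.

Regress:
  G ∩ del = {}  (empty — regression defined)
  G \ add = {handempty, on(f,a)} \ {clear(a), handempty, on(a,e)} = {on(f,a)}
  ∪ pre   = {on(f,a)} ∪ {clear(e), holding(a)}
          = {clear(e), holding(a), on(f,a)}

== RESULT ==
["clear(e)", "holding(a)", "on(f,a)"]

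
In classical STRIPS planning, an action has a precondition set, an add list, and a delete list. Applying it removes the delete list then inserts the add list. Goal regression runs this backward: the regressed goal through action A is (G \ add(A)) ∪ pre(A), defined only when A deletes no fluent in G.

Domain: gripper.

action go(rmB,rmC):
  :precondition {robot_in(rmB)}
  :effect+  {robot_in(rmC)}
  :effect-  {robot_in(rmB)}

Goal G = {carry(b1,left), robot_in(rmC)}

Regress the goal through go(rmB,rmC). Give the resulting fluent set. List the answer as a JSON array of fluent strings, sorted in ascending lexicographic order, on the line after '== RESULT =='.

Regress:
  G ∩ del = {}  (empty — regression defined)
  G \ add = {carry(b1,left), robot_in(rmC)} \ {robot_in(rmC)} = {carry(b1,left)}
  ∪ pre   = {carry(b1,left)} ∪ {robot_in(rmB)}
          = {carry(b1,left), robot_in(rmB)}

== RESULT ==
["carry(b1,left)", "robot_in(rmB)"]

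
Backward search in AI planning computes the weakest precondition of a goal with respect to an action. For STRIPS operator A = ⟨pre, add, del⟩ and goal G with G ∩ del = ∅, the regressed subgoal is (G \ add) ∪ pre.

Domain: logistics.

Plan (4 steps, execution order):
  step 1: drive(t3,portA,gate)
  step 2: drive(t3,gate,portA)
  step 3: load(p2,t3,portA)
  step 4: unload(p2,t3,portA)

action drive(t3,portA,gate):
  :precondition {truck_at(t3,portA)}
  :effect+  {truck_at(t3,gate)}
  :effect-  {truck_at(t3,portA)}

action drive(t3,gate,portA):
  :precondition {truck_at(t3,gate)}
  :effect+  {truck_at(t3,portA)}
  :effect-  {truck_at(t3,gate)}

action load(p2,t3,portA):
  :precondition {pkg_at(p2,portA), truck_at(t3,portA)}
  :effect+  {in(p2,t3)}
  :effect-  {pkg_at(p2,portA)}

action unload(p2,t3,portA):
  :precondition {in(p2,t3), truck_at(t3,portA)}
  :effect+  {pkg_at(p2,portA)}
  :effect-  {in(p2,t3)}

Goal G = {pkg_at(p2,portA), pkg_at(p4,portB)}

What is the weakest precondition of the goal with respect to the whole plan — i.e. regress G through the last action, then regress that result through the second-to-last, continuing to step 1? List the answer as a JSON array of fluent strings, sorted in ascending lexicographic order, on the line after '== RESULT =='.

Work backward from the goal:
  through step 4 (unload(p2,t3,portA)): drop {pkg_at(p2,portA)}, keep {pkg_at(p4,portB)}, require {in(p2,t3), truck_at(t3,portA)}
    → {in(p2,t3), pkg_at(p4,portB), truck_at(t3,portA)}
  through step 3 (load(p2,t3,portA)): drop {in(p2,t3)}, keep {pkg_at(p4,portB), truck_at(t3,portA)}, require {pkg_at(p2,portA), truck_at(t3,portA)}
    → {pkg_at(p2,portA), pkg_at(p4,portB), truck_at(t3,portA)}
  through step 2 (drive(t3,gate,portA)): drop {truck_at(t3,portA)}, keep {pkg_at(p2,portA), pkg_at(p4,portB)}, require {truck_at(t3,gate)}
    → {pkg_at(p2,portA), pkg_at(p4,portB), truck_at(t3,gate)}
  through step 1 (drive(t3,portA,gate)): drop {truck_at(t3,gate)}, keep {pkg_at(p2,portA), pkg_at(p4,portB)}, require {truck_at(t3,portA)}
    → {pkg_at(p2,portA), pkg_at(p4,portB), truck_at(t3,portA)}

== RESULT ==
["pkg_at(p2,portA)", "pkg_at(p4,portB)", "truck_at(t3,portA)"]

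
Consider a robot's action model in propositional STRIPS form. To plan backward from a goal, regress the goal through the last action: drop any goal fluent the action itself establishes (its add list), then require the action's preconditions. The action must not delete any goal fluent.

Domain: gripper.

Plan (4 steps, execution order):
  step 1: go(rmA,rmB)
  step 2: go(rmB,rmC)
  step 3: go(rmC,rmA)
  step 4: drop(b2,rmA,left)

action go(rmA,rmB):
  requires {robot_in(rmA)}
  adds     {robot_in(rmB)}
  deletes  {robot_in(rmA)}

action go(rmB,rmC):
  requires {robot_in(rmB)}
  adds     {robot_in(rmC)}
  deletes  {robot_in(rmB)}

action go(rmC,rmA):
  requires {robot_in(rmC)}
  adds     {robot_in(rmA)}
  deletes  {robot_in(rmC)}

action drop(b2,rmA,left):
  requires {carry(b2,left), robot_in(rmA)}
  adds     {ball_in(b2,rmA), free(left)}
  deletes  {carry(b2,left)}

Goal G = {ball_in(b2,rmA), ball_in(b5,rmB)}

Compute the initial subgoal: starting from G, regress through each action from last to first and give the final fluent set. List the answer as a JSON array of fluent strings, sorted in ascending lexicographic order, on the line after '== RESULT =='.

Work backward from the goal:
  through step 4 (drop(b2,rmA,left)): drop {ball_in(b2,rmA)}, keep {ball_in(b5,rmB)}, require {carry(b2,left), robot_in(rmA)}
    → {ball_in(b5,rmB), carry(b2,left), robot_in(rmA)}
  through step 3 (go(rmC,rmA)): drop {robot_in(rmA)}, keep {ball_in(b5,rmB), carry(b2,left)}, require {robot_in(rmC)}
    → {ball_in(b5,rmB), carry(b2,left), robot_in(rmC)}
  through step 2 (go(rmB,rmC)): drop {robot_in(rmC)}, keep {ball_in(b5,rmB), carry(b2,left)}, require {robot_in(rmB)}
    → {ball_in(b5,rmB), carry(b2,left), robot_in(rmB)}
  through step 1 (go(rmA,rmB)): drop {robot_in(rmB)}, keep {ball_in(b5,rmB), carry(b2,left)}, require {robot_in(rmA)}
    → {ball_in(b5,rmB), carry(b2,left), robot_in(rmA)}

== RESULT ==
["ball_in(b5,rmB)", "carry(b2,left)", "robot_in(rmA)"]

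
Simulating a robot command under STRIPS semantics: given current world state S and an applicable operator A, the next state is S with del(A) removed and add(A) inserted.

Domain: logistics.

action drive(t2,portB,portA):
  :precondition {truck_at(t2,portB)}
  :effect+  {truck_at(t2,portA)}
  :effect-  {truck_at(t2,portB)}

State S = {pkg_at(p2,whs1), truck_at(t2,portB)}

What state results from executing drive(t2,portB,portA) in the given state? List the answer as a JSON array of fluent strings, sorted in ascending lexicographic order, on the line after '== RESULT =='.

Progress:
  pre ⊆ S: {truck_at(t2,portB)} ⊆ S  — applicable
  S \ del = {pkg_at(p2,whs1)}
  ∪ add   = {pkg_at(p2,whs1), truck_at(t2,portA)}

== RESULT ==
["pkg_at(p2,whs1)", "truck_at(t2,portA)"]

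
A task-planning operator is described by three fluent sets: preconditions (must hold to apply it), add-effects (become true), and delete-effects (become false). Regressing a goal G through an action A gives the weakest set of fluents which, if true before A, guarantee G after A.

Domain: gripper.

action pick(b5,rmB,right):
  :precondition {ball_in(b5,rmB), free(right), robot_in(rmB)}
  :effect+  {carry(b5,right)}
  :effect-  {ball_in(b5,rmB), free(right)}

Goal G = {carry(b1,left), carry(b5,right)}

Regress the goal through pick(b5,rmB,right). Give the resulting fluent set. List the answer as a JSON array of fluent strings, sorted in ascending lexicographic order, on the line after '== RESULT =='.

Regress:
  G ∩ del = {}  (empty — regression defined)
  G \ add = {carry(b1,left), carry(b5,right)} \ {carry(b5,right)} = {carry(b1,left)}
  ∪ pre   = {carry(b1,left)} ∪ {ball_in(b5,rmB), free(right), robot_in(rmB)}
          = {ball_in(b5,rmB), carry(b1,left), free(right), robot_in(rmB)}

== RESULT ==
["ball_in(b5,rmB)", "carry(b1,left)", "free(right)", "robot_in(rmB)"]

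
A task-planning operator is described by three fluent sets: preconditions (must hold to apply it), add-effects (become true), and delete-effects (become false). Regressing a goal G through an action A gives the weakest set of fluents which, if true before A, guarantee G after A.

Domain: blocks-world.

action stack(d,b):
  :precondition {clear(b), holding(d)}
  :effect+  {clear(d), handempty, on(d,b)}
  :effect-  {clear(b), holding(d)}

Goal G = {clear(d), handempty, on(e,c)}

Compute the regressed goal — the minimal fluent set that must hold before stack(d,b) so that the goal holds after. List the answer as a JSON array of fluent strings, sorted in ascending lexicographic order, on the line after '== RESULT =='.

Compute (G \ add) ∪ pre:
  G ∩ del = {}  (empty — regression defined)
  G \ add = {clear(d), handempty, on(e,c)} \ {clear(d), handempty, on(d,b)} = {on(e,c)}
  ∪ pre   = {on(e,c)} ∪ {clear(b), holding(d)}
          = {clear(b), holding(d), on(e,c)}

== RESULT ==
["clear(b)", "holding(d)", "on(e,c)"]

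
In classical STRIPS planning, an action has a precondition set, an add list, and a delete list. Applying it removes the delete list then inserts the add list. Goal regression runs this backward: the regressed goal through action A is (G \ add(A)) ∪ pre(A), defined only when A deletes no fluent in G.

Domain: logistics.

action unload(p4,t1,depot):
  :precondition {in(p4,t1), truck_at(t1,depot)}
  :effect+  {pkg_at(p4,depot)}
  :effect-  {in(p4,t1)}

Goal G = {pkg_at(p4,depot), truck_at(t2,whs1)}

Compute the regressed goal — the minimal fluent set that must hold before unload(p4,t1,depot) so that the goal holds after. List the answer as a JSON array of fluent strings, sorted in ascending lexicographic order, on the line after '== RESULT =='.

Compute (G \ add) ∪ pre:
  G ∩ del = {}  (empty — regression defined)
  G \ add = {pkg_at(p4,depot), truck_at(t2,whs1)} \ {pkg_at(p4,depot)} = {truck_at(t2,whs1)}
  ∪ pre   = {truck_at(t2,whs1)} ∪ {in(p4,t1), truck_at(t1,depot)}
          = {in(p4,t1), truck_at(t1,depot), truck_at(t2,whs1)}

== RESULT ==
["in(p4,t1)", "truck_at(t1,depot)", "truck_at(t2,whs1)"]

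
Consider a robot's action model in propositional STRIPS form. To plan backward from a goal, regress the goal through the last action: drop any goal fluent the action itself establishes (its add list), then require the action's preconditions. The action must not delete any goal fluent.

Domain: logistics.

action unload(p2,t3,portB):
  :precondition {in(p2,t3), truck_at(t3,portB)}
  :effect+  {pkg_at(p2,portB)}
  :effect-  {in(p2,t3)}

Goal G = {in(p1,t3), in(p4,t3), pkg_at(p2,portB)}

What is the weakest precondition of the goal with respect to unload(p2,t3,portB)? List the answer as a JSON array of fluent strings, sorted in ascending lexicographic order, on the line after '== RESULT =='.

Regress:
  G ∩ del = {}  (empty — regression defined)
  G \ add = {in(p1,t3), in(p4,t3), pkg_at(p2,portB)} \ {pkg_at(p2,portB)} = {in(p1,t3), in(p4,t3)}
  ∪ pre   = {in(p1,t3), in(p4,t3)} ∪ {in(p2,t3), truck_at(t3,portB)}
          = {in(p1,t3), in(p2,t3), in(p4,t3), truck_at(t3,portB)}

== RESULT ==
["in(p1,t3)", "in(p2,t3)", "in(p4,t3)", "truck_at(t3,portB)"]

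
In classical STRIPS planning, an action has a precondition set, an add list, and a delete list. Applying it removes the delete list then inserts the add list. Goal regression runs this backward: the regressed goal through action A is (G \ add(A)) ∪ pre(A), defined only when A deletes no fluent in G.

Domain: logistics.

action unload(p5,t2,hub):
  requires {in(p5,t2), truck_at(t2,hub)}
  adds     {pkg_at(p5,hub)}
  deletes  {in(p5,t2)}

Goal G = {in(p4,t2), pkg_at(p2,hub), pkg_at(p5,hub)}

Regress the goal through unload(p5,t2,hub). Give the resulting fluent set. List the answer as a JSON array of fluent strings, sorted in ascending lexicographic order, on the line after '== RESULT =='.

Compute (G \ add) ∪ pre:
  G ∩ del = {}  (empty — regression defined)
  G \ add = {in(p4,t2), pkg_at(p2,hub), pkg_at(p5,hub)} \ {pkg_at(p5,hub)} = {in(p4,t2), pkg_at(p2,hub)}
  ∪ pre   = {in(p4,t2), pkg_at(p2,hub)} ∪ {in(p5,t2), truck_at(t2,hub)}
          = {in(p4,t2), in(p5,t2), pkg_at(p2,hub), truck_at(t2,hub)}

== RESULT ==
["in(p4,t2)", "in(p5,t2)", "pkg_at(p2,hub)", "truck_at(t2,hub)"]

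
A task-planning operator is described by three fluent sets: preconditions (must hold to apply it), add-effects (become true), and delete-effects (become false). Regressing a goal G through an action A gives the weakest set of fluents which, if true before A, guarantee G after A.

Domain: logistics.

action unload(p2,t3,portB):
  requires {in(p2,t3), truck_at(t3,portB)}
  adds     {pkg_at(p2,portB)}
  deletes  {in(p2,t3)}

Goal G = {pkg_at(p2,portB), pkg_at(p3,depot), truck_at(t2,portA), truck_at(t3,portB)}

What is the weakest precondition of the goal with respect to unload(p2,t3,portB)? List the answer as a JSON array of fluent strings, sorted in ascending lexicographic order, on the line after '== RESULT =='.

Regress:
  G ∩ del = {}  (empty — regression defined)
  G \ add = {pkg_at(p2,portB), pkg_at(p3,depot), truck_at(t2,portA), truck_at(t3,portB)} \ {pkg_at(p2,portB)} = {pkg_at(p3,depot), truck_at(t2,portA), truck_at(t3,portB)}
  ∪ pre   = {pkg_at(p3,depot), truck_at(t2,portA), truck_at(t3,portB)} ∪ {in(p2,t3), truck_at(t3,portB)}
          = {in(p2,t3), pkg_at(p3,depot), truck_at(t2,portA), truck_at(t3,portB)}

== RESULT ==
["in(p2,t3)", "pkg_at(p3,depot)", "truck_at(t2,portA)", "truck_at(t3,portB)"]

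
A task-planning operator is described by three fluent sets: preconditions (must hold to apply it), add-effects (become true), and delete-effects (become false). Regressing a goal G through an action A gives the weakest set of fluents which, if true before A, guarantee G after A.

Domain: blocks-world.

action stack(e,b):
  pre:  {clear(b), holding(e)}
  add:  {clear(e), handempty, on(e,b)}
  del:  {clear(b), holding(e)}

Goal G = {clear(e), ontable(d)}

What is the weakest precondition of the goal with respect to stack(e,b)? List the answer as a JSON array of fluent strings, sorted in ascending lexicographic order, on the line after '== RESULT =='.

Compute (G \ add) ∪ pre:
  G ∩ del = {}  (empty — regression defined)
  G \ add = {clear(e), ontable(d)} \ {clear(e), handempty, on(e,b)} = {ontable(d)}
  ∪ pre   = {ontable(d)} ∪ {clear(b), holding(e)}
          = {clear(b), holding(e), ontable(d)}

== RESULT ==
["clear(b)", "holding(e)", "ontable(d)"]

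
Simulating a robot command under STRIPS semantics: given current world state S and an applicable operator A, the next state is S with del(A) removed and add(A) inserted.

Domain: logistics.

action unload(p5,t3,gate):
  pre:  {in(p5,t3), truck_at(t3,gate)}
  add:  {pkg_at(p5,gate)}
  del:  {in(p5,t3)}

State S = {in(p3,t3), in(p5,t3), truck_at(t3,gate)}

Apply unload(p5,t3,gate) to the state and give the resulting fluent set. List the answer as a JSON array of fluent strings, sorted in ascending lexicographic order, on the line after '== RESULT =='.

Compute (S \ del) ∪ add:
  pre ⊆ S: {in(p5,t3), truck_at(t3,gate)} ⊆ S  — applicable
  S \ del = {in(p3,t3), truck_at(t3,gate)}
  ∪ add   = {in(p3,t3), pkg_at(p5,gate), truck_at(t3,gate)}

== RESULT ==
["in(p3,t3)", "pkg_at(p5,gate)", "truck_at(t3,gate)"]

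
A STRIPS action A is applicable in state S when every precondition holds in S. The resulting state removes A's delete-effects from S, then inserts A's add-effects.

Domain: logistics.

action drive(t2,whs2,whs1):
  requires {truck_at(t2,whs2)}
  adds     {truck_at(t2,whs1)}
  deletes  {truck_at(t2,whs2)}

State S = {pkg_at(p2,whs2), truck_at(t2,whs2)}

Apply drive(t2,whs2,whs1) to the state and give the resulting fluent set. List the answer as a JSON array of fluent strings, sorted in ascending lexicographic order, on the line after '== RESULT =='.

Progress:
  pre ⊆ S: {truck_at(t2,whs2)} ⊆ S  — applicable
  S \ del = {pkg_at(p2,whs2)}
  ∪ add   = {pkg_at(p2,whs2), truck_at(t2,whs1)}

== RESULT ==
["pkg_at(p2,whs2)", "truck_at(t2,whs1)"]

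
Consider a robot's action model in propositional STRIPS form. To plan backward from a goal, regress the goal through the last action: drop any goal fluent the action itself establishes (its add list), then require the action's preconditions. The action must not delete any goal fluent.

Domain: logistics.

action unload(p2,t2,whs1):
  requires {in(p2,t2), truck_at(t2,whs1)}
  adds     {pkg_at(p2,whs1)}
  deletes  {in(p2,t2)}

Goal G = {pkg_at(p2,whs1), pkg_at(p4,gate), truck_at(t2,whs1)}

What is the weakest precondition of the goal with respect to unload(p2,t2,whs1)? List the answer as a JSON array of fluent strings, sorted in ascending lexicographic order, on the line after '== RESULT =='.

Regress:
  G ∩ del = {}  (empty — regression defined)
  G \ add = {pkg_at(p2,whs1), pkg_at(p4,gate), truck_at(t2,whs1)} \ {pkg_at(p2,whs1)} = {pkg_at(p4,gate), truck_at(t2,whs1)}
  ∪ pre   = {pkg_at(p4,gate), truck_at(t2,whs1)} ∪ {in(p2,t2), truck_at(t2,whs1)}
          = {in(p2,t2), pkg_at(p4,gate), truck_at(t2,whs1)}

== RESULT ==
["in(p2,t2)", "pkg_at(p4,gate)", "truck_at(t2,whs1)"]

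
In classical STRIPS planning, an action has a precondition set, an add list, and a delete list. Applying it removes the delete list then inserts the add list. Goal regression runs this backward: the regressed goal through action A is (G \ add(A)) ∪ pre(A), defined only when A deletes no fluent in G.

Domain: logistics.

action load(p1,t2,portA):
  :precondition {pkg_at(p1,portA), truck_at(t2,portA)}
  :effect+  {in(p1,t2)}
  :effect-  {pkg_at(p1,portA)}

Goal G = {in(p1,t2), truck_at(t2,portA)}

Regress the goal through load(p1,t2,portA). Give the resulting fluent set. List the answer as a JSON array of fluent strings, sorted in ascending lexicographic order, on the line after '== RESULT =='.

Regress:
  G ∩ del = {}  (empty — regression defined)
  G \ add = {in(p1,t2), truck_at(t2,portA)} \ {in(p1,t2)} = {truck_at(t2,portA)}
  ∪ pre   = {truck_at(t2,portA)} ∪ {pkg_at(p1,portA), truck_at(t2,portA)}
          = {pkg_at(p1,portA), truck_at(t2,portA)}

== RESULT ==
["pkg_at(p1,portA)", "truck_at(t2,portA)"]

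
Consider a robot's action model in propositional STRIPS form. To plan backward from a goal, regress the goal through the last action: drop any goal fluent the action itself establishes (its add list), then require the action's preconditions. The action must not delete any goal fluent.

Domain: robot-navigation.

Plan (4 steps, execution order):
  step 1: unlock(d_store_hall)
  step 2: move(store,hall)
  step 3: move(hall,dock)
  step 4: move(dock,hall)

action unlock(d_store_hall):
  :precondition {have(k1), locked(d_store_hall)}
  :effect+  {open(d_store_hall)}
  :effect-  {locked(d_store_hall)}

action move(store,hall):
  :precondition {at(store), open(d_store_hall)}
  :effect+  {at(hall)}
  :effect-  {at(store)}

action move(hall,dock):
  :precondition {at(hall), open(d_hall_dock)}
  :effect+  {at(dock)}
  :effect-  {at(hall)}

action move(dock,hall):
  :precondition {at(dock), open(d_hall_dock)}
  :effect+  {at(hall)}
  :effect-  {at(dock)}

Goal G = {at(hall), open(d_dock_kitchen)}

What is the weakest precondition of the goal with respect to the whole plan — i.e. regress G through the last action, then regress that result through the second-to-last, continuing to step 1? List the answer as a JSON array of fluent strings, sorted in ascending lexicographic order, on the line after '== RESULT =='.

Regress step by step:
  through step 4 (move(dock,hall)): drop {at(hall)}, keep {open(d_dock_kitchen)}, require {at(dock), open(d_hall_dock)}
    → {at(dock), open(d_dock_kitchen), open(d_hall_dock)}
  through step 3 (move(hall,dock)): drop {at(dock)}, keep {open(d_dock_kitchen), open(d_hall_dock)}, require {at(hall), open(d_hall_dock)}
    → {at(hall), open(d_dock_kitchen), open(d_hall_dock)}
  through step 2 (move(store,hall)): drop {at(hall)}, keep {open(d_dock_kitchen), open(d_hall_dock)}, require {at(store), open(d_store_hall)}
    → {at(store), open(d_dock_kitchen), open(d_hall_dock), open(d_store_hall)}
  through step 1 (unlock(d_store_hall)): drop {open(d_store_hall)}, keep {at(store), open(d_dock_kitchen), open(d_hall_dock)}, require {have(k1), locked(d_store_hall)}
    → {at(store), have(k1), locked(d_store_hall), open(d_dock_kitchen), open(d_hall_dock)}

== RESULT ==
["at(store)", "have(k1)", "locked(d_store_hall)", "open(d_dock_kitchen)", "open(d_hall_dock)"]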